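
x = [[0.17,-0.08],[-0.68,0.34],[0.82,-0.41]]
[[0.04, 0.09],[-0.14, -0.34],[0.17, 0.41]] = x@[[0.5, 0.58], [0.59, 0.15]]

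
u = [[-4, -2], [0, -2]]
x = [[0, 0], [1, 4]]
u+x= [[-4, -2], [1, 2]]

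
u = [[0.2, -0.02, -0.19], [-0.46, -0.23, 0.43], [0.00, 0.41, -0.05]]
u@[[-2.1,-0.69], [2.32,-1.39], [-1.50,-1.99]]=[[-0.18,0.27], [-0.21,-0.22], [1.03,-0.47]]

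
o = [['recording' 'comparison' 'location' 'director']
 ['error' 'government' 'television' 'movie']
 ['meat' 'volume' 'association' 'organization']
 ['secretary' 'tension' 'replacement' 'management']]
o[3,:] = ['secretary', 'tension', 'replacement', 'management']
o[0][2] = 'location'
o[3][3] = 'management'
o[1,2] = 'television'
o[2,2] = 'association'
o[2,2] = 'association'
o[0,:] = ['recording', 'comparison', 'location', 'director']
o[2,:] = ['meat', 'volume', 'association', 'organization']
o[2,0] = 'meat'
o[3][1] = 'tension'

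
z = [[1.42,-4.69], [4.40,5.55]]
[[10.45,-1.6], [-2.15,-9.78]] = z @ [[1.68, -1.92], [-1.72, -0.24]]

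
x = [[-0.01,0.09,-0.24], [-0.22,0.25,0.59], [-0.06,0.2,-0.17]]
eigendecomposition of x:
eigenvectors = [[-0.02,-0.90,0.59], [-0.95,-0.40,-0.45], [-0.31,-0.16,0.68]]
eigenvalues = [0.44, -0.01, -0.35]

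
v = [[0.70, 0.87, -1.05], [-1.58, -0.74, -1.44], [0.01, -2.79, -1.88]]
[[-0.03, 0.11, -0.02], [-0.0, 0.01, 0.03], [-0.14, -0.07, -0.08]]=v @ [[-0.04, 0.01, -0.04], [0.03, 0.06, 0.02], [0.03, -0.05, 0.01]]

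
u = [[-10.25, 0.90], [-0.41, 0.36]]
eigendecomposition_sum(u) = [[-10.25, 0.87], [-0.4, 0.03]] + [[-0.0, 0.03], [-0.01, 0.33]]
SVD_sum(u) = [[-10.25, 0.91], [-0.44, 0.04]] + [[-0.0, -0.01], [0.03, 0.32]]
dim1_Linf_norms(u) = [10.25, 0.41]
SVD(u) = [[-1.0, -0.04], [-0.04, 1.0]] @ diag([10.29884544017153, 0.3224633304084898]) @ [[1.00,-0.09], [0.09,1.0]]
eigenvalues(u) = [-10.22, 0.33]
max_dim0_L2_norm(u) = 10.26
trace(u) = -9.89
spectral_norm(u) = 10.30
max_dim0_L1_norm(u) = 10.66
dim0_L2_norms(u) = [10.26, 0.97]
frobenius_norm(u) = 10.30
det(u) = -3.32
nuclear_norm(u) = 10.62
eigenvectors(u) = [[-1.00, -0.08],[-0.04, -1.0]]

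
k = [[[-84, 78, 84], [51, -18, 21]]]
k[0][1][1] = -18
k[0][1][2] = 21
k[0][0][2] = 84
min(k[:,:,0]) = -84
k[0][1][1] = -18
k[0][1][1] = -18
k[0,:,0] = [-84, 51]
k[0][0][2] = 84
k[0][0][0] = -84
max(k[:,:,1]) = 78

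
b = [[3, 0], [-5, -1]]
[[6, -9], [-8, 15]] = b@[[2, -3], [-2, 0]]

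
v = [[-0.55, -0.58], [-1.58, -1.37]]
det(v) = -0.16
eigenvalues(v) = [0.08, -2.0]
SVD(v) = [[-0.36,-0.93], [-0.93,0.36]] @ diag([2.2376103396234486, 0.07280087918587899]) @ [[0.75, 0.66], [-0.66, 0.75]]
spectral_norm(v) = 2.24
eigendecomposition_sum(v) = [[0.06, -0.02], [-0.06, 0.02]] + [[-0.61,-0.56], [-1.52,-1.39]]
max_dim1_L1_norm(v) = 2.95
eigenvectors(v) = [[0.68, 0.37], [-0.74, 0.93]]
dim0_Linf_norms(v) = [1.58, 1.37]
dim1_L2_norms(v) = [0.8, 2.09]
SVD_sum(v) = [[-0.6, -0.53], [-1.56, -1.39]] + [[0.05, -0.05], [-0.02, 0.02]]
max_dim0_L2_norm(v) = 1.67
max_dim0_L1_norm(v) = 2.13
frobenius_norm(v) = 2.24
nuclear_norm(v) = 2.31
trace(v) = -1.92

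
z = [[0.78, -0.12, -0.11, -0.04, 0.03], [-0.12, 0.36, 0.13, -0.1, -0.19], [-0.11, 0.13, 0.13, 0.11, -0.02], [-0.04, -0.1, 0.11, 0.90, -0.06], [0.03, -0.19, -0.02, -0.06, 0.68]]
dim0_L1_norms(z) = [1.08, 0.9, 0.5, 1.21, 0.98]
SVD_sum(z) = [[0.16, -0.03, -0.07, -0.33, 0.11], [-0.03, 0.01, 0.01, 0.06, -0.02], [-0.07, 0.01, 0.03, 0.15, -0.05], [-0.33, 0.06, 0.15, 0.68, -0.24], [0.11, -0.02, -0.05, -0.24, 0.08]] + [[0.35, -0.23, -0.06, 0.28, 0.21], [-0.23, 0.16, 0.04, -0.19, -0.14], [-0.06, 0.04, 0.01, -0.05, -0.04], [0.28, -0.19, -0.05, 0.22, 0.17], [0.21, -0.14, -0.04, 0.17, 0.13]] + [[0.25,0.09,-0.02,0.00,-0.33], [0.09,0.03,-0.01,0.0,-0.11], [-0.02,-0.01,0.00,-0.0,0.02], [0.0,0.0,-0.0,0.00,-0.0], [-0.33,-0.11,0.02,-0.0,0.43]] + [[0.02, 0.06, 0.04, 0.01, 0.03], [0.06, 0.16, 0.1, 0.02, 0.08], [0.04, 0.1, 0.06, 0.01, 0.05], [0.01, 0.02, 0.01, 0.0, 0.01], [0.03, 0.08, 0.05, 0.01, 0.04]] + [[0.00,-0.0,0.00,-0.00,-0.00], [-0.0,0.01,-0.01,0.00,0.0], [0.00,-0.01,0.03,-0.01,-0.00], [-0.00,0.00,-0.01,0.00,0.0], [-0.0,0.0,-0.00,0.0,0.0]]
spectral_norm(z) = 0.96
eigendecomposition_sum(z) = [[0.0,  -0.00,  0.00,  -0.00,  -0.00], [-0.0,  0.01,  -0.01,  0.00,  0.0], [0.00,  -0.01,  0.03,  -0.01,  -0.00], [-0.0,  0.00,  -0.01,  0.00,  0.00], [-0.00,  0.0,  -0.00,  0.0,  0.0]] + [[0.02, 0.06, 0.04, 0.01, 0.03], [0.06, 0.16, 0.1, 0.02, 0.08], [0.04, 0.10, 0.06, 0.01, 0.05], [0.01, 0.02, 0.01, 0.00, 0.01], [0.03, 0.08, 0.05, 0.01, 0.04]] + [[0.25,0.09,-0.02,0.00,-0.33], [0.09,0.03,-0.01,0.00,-0.11], [-0.02,-0.01,0.0,-0.0,0.02], [0.0,0.00,-0.00,0.00,-0.00], [-0.33,-0.11,0.02,-0.0,0.43]] + [[0.16, -0.03, -0.07, -0.33, 0.11], [-0.03, 0.01, 0.01, 0.06, -0.02], [-0.07, 0.01, 0.03, 0.15, -0.05], [-0.33, 0.06, 0.15, 0.68, -0.24], [0.11, -0.02, -0.05, -0.24, 0.08]] + [[0.35, -0.23, -0.06, 0.28, 0.21],[-0.23, 0.16, 0.04, -0.19, -0.14],[-0.06, 0.04, 0.01, -0.05, -0.04],[0.28, -0.19, -0.05, 0.22, 0.17],[0.21, -0.14, -0.04, 0.17, 0.13]]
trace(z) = 2.85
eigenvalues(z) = [0.04, 0.29, 0.71, 0.96, 0.86]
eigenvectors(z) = [[0.05, 0.27, 0.59, 0.41, 0.64], [-0.45, 0.75, 0.2, -0.07, -0.42], [0.86, 0.45, -0.04, -0.19, -0.11], [-0.17, 0.10, 0.01, -0.84, 0.50], [-0.13, 0.38, -0.78, 0.29, 0.39]]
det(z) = 0.01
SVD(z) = [[-0.41,-0.64,-0.59,-0.27,-0.05], [0.07,0.42,-0.2,-0.75,0.45], [0.19,0.11,0.04,-0.45,-0.86], [0.84,-0.50,-0.01,-0.10,0.17], [-0.29,-0.39,0.78,-0.38,0.13]] @ diag([0.955659909588584, 0.8646910685352687, 0.7063951186247331, 0.2866927075303252, 0.0365611957210892]) @ [[-0.41,0.07,0.19,0.84,-0.29],[-0.64,0.42,0.11,-0.5,-0.39],[-0.59,-0.2,0.04,-0.01,0.78],[-0.27,-0.75,-0.45,-0.1,-0.38],[-0.05,0.45,-0.86,0.17,0.13]]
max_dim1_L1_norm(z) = 1.21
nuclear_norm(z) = 2.85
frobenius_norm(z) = 1.50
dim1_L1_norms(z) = [1.08, 0.9, 0.5, 1.21, 0.98]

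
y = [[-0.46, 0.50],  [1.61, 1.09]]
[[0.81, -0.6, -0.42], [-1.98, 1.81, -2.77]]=y@[[-1.43,1.19,-0.71], [0.3,-0.1,-1.49]]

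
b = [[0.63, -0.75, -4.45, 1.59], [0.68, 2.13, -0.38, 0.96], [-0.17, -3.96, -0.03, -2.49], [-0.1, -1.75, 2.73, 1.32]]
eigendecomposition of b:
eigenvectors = [[(-0.22-0.57j),(-0.22+0.57j),0.89+0.00j,(0.89-0j)], [(-0.23-0.21j),(-0.23+0.21j),(-0.03-0.12j),(-0.03+0.12j)], [(0.06+0.35j),(0.06-0.35j),(0.08-0.33j),(0.08+0.33j)], [0.63+0.00j,0.63-0.00j,-0.26+0.11j,-0.26-0.11j]]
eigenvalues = [(2.25+2.19j), (2.25-2.19j), (-0.22+1.96j), (-0.22-1.96j)]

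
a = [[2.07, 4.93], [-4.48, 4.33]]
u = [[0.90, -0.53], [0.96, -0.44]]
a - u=[[1.17, 5.46], [-5.44, 4.77]]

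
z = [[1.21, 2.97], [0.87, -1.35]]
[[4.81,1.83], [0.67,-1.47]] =z@[[2.01, -0.45], [0.8, 0.8]]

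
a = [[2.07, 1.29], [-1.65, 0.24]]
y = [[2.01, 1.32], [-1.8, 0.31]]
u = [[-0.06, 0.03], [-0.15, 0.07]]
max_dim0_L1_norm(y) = 3.81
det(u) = 0.00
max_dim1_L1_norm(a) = 3.36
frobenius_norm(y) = 3.02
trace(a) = 2.31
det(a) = 2.63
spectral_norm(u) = 0.18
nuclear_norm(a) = 3.74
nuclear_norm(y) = 3.89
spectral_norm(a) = 2.80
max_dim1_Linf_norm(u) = 0.15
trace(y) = 2.32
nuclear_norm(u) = 0.18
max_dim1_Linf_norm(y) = 2.01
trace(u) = 0.01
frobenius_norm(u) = 0.18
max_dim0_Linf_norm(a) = 2.07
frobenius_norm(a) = 2.95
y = u + a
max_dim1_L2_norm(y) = 2.4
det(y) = 3.00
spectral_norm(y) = 2.83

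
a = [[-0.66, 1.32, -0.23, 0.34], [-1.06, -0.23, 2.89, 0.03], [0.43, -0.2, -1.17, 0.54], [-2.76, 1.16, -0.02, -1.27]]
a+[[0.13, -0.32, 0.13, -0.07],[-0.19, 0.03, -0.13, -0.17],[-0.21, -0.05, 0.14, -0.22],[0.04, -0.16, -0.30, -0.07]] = [[-0.53,1.0,-0.10,0.27],[-1.25,-0.2,2.76,-0.14],[0.22,-0.25,-1.03,0.32],[-2.72,1.00,-0.32,-1.34]]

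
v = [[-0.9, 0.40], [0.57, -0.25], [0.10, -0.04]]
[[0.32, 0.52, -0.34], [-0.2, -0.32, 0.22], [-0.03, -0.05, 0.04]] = v @ [[0.02, -0.25, 0.48], [0.85, 0.73, 0.23]]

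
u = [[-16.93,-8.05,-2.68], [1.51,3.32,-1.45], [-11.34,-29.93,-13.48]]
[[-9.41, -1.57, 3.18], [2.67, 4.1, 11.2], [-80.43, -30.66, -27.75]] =u @ [[-0.74, -0.5, -0.96], [2.04, 1.34, 2.57], [2.06, -0.28, -2.84]]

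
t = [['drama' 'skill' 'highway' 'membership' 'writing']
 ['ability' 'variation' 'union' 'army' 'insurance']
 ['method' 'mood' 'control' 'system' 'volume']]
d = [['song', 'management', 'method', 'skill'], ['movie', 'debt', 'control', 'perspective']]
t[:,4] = ['writing', 'insurance', 'volume']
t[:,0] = ['drama', 'ability', 'method']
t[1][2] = 'union'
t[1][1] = 'variation'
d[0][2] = 'method'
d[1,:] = ['movie', 'debt', 'control', 'perspective']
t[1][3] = 'army'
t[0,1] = 'skill'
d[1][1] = 'debt'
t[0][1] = 'skill'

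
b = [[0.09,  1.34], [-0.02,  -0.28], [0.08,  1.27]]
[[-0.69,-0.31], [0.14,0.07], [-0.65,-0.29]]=b@[[0.25, -1.04], [-0.53, -0.16]]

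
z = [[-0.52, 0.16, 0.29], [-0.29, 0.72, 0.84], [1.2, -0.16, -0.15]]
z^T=[[-0.52, -0.29, 1.20],  [0.16, 0.72, -0.16],  [0.29, 0.84, -0.15]]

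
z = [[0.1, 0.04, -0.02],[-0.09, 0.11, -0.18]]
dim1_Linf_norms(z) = [0.1, 0.18]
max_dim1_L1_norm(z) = 0.38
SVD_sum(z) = [[0.0, -0.00, 0.0], [-0.09, 0.11, -0.18]] + [[0.10, 0.04, -0.02], [0.0, 0.00, -0.00]]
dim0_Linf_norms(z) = [0.1, 0.11, 0.18]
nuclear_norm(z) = 0.34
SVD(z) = [[-0.02, 1.00], [1.0, 0.02]] @ diag([0.2294005571430059, 0.1094320994154753]) @ [[-0.40, 0.48, -0.78], [0.89, 0.39, -0.22]]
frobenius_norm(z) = 0.25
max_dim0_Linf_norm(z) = 0.18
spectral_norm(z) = 0.23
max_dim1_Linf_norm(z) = 0.18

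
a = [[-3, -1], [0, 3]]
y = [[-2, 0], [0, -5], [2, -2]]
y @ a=[[6, 2], [0, -15], [-6, -8]]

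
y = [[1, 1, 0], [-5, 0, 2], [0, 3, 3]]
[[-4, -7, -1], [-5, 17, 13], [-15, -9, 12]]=y @ [[1, -3, -1], [-5, -4, 0], [0, 1, 4]]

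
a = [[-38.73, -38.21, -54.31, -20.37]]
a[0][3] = -20.37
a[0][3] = -20.37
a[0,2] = -54.31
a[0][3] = -20.37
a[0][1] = -38.21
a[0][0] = -38.73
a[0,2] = -54.31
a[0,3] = -20.37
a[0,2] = -54.31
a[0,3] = -20.37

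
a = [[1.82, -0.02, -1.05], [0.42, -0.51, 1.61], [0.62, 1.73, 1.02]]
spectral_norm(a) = 2.29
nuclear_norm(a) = 5.87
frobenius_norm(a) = 3.44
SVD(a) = [[-0.57, -0.75, -0.35], [0.53, 0.0, -0.85], [0.64, -0.67, 0.39]] @ diag([2.2897462709608822, 2.1069002017364626, 1.4763582067179986]) @ [[-0.18, 0.37, 0.91], [-0.84, -0.54, 0.05], [-0.51, 0.76, -0.41]]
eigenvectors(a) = [[0.74+0.00j, 0.74-0.00j, (0.16+0j)], [(-0.05-0.35j), -0.05+0.35j, (-0.84+0j)], [-0.10-0.56j, -0.10+0.56j, 0.52+0.00j]]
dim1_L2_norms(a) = [2.1, 1.74, 2.1]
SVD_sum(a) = [[0.23, -0.48, -1.18], [-0.22, 0.44, 1.1], [-0.26, 0.53, 1.33]] + [[1.32,0.85,-0.08], [-0.00,-0.00,0.0], [1.18,0.76,-0.07]] + [[0.27, -0.39, 0.21], [0.64, -0.95, 0.51], [-0.30, 0.44, -0.23]]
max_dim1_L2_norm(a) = 2.1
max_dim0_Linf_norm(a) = 1.82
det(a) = -7.12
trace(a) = 2.33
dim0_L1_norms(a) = [2.86, 2.26, 3.68]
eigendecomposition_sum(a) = [[0.91+0.57j, -0.12+0.65j, (-0.46+0.88j)],[0.20-0.47j, (0.32+0.01j), 0.45+0.16j],[0.31-0.77j, 0.51+0.00j, (0.73+0.24j)]] + [[0.91-0.57j, (-0.12-0.65j), -0.46-0.88j], [0.20+0.47j, 0.32-0.01j, 0.45-0.16j], [0.31+0.77j, (0.51-0j), 0.73-0.24j]] + [[(-0+0j), 0.21+0.00j, (-0.13-0j)], [0.01-0.00j, (-1.14-0j), (0.71+0j)], [-0.01+0.00j, (0.71+0j), (-0.44-0j)]]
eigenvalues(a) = [(1.96+0.81j), (1.96-0.81j), (-1.59+0j)]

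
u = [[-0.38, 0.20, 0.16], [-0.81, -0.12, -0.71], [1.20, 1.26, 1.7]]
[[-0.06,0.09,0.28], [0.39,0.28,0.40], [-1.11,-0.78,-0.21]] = u @ [[-0.15, -0.39, -0.55], [-0.31, -0.41, 0.34], [-0.32, 0.12, 0.01]]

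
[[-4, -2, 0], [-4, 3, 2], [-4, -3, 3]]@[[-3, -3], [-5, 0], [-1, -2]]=[[22, 12], [-5, 8], [24, 6]]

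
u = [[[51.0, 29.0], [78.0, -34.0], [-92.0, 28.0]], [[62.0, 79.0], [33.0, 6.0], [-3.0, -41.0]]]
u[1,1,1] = 6.0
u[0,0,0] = 51.0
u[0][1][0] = 78.0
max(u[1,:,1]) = 79.0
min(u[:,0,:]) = 29.0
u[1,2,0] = -3.0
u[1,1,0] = 33.0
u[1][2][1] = -41.0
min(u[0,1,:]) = -34.0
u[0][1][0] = 78.0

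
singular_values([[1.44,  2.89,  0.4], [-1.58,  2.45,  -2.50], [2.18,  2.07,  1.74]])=[4.61, 4.02, 0.13]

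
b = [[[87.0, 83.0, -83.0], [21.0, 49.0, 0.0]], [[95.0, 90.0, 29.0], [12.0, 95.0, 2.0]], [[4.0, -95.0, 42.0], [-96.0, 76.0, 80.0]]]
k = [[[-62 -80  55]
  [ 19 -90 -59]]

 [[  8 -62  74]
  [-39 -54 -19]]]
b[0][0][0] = 87.0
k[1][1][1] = -54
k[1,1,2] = -19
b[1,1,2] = 2.0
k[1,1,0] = -39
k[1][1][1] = -54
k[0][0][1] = -80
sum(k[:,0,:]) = -67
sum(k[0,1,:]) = -130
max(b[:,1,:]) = 95.0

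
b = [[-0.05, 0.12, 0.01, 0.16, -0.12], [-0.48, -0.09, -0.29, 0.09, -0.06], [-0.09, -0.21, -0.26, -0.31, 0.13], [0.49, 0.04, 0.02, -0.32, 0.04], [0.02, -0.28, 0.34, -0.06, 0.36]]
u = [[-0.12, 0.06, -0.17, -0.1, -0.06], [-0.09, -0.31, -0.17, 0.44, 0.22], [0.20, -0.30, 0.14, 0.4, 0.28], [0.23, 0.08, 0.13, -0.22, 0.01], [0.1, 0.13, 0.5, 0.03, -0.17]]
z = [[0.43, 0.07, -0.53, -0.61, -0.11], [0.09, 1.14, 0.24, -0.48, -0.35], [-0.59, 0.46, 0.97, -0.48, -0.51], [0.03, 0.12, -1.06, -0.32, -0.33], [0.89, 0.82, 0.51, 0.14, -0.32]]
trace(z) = 1.90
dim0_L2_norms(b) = [0.69, 0.38, 0.52, 0.49, 0.41]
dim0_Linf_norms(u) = [0.23, 0.31, 0.5, 0.44, 0.28]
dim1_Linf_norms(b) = [0.16, 0.48, 0.31, 0.49, 0.36]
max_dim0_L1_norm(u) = 1.19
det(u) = -0.00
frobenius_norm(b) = 1.14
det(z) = 0.51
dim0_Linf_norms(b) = [0.49, 0.28, 0.34, 0.32, 0.36]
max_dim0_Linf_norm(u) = 0.5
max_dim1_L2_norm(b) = 0.59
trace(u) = -0.68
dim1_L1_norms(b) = [0.46, 1.01, 1.0, 0.91, 1.06]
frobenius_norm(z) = 2.79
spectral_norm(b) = 0.82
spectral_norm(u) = 0.87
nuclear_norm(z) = 5.41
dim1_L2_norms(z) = [0.92, 1.31, 1.41, 1.16, 1.36]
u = b @ z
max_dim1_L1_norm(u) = 1.32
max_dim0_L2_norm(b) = 0.69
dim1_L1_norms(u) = [0.51, 1.23, 1.32, 0.67, 0.93]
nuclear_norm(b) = 1.94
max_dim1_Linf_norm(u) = 0.5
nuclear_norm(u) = 1.82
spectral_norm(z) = 1.95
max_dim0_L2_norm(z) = 1.63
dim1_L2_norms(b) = [0.24, 0.58, 0.48, 0.59, 0.57]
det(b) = -0.00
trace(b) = -0.36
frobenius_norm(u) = 1.12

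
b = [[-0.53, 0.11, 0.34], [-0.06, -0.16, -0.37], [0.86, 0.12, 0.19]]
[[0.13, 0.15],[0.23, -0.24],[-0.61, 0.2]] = b@[[-0.6,0.06],[0.28,0.83],[-0.65,0.28]]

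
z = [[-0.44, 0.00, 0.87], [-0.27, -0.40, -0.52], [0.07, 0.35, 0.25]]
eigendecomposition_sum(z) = [[(-0.45-0j), (-0.32+0j), (0.24-0j)],[(-0.22-0j), -0.16+0.00j, (0.12-0j)],[(0.12+0j), 0.08-0.00j, -0.06+0.00j]] + [[0.00+0.06j, (0.16-0.11j), 0.31+0.04j], [-0.02-0.06j, (-0.12+0.16j), (-0.32+0.07j)], [(-0.02+0.04j), (0.13+0.01j), (0.16+0.15j)]] + [[0.00-0.06j, (0.16+0.11j), (0.31-0.04j)], [-0.02+0.06j, -0.12-0.16j, -0.32-0.07j], [-0.02-0.04j, 0.13-0.01j, 0.16-0.15j]]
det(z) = -0.09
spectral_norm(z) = 1.10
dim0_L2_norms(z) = [0.52, 0.53, 1.04]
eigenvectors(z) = [[(-0.87+0j), (-0.59-0.2j), (-0.59+0.2j)],  [(-0.43+0j), (0.65+0j), (0.65-0j)],  [0.23+0.00j, -0.24-0.36j, -0.24+0.36j]]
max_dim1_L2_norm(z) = 0.97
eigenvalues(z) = [(-0.67+0j), (0.04+0.37j), (0.04-0.37j)]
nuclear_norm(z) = 1.88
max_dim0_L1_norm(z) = 1.64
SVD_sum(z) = [[-0.17, 0.25, 0.85], [0.1, -0.15, -0.52], [-0.06, 0.09, 0.3]] + [[-0.27,  -0.25,  0.02], [-0.33,  -0.30,  0.02], [0.20,  0.19,  -0.01]] + [[-0.0,0.0,-0.0], [-0.04,0.05,-0.02], [-0.07,0.08,-0.04]]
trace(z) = -0.59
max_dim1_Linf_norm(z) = 0.87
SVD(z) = [[-0.82, -0.57, 0.01],[0.50, -0.70, 0.52],[-0.29, 0.43, 0.85]] @ diag([1.1041363093938774, 0.6378012520320187, 0.13338880456941327]) @ [[0.19, -0.27, -0.94], [0.74, 0.67, -0.05], [-0.65, 0.69, -0.33]]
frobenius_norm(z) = 1.28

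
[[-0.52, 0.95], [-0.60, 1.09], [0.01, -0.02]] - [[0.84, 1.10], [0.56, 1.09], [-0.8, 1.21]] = [[-1.36, -0.15], [-1.16, 0.00], [0.81, -1.23]]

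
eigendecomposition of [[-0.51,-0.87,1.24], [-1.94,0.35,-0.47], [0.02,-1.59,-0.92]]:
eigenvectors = [[0.50+0.00j,(0.15+0.52j),0.15-0.52j], [-0.75+0.00j,-0.24+0.42j,(-0.24-0.42j)], [0.43+0.00j,(-0.69+0j),(-0.69-0j)]]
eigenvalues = [(1.89+0j), (-1.49+0.96j), (-1.49-0.96j)]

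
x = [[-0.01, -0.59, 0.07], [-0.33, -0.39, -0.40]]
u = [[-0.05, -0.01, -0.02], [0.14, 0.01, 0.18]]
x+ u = [[-0.06,-0.60,0.05], [-0.19,-0.38,-0.22]]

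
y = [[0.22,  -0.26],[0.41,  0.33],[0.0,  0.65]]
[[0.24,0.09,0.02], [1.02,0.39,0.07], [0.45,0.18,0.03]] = y@[[1.92, 0.74, 0.13], [0.7, 0.27, 0.05]]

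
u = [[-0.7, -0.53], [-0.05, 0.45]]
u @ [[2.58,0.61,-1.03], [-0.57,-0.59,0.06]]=[[-1.5, -0.11, 0.69],[-0.39, -0.3, 0.08]]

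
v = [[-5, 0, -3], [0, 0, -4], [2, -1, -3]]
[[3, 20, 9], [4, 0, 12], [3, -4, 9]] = v@[[0, -4, 0], [0, -4, 0], [-1, 0, -3]]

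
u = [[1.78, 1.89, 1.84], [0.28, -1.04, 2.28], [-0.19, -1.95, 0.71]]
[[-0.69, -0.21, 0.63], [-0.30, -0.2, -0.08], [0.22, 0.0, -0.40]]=u @ [[0.06, 0.06, 0.06], [-0.2, -0.05, 0.22], [-0.23, -0.12, 0.06]]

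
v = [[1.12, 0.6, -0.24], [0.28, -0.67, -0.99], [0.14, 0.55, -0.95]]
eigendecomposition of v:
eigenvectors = [[0.99+0.00j, (0.18+0.14j), 0.18-0.14j], [0.10+0.00j, (-0.78+0j), -0.78-0.00j], [(0.09+0j), -0.07+0.58j, (-0.07-0.58j)]]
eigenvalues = [(1.16+0j), (-0.83+0.68j), (-0.83-0.68j)]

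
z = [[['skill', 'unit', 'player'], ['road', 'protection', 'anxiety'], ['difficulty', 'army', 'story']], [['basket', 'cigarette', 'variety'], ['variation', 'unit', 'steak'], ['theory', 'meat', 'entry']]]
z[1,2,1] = 'meat'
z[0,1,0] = 'road'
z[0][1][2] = 'anxiety'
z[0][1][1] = 'protection'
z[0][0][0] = 'skill'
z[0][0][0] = 'skill'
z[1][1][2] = 'steak'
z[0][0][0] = 'skill'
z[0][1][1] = 'protection'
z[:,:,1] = [['unit', 'protection', 'army'], ['cigarette', 'unit', 'meat']]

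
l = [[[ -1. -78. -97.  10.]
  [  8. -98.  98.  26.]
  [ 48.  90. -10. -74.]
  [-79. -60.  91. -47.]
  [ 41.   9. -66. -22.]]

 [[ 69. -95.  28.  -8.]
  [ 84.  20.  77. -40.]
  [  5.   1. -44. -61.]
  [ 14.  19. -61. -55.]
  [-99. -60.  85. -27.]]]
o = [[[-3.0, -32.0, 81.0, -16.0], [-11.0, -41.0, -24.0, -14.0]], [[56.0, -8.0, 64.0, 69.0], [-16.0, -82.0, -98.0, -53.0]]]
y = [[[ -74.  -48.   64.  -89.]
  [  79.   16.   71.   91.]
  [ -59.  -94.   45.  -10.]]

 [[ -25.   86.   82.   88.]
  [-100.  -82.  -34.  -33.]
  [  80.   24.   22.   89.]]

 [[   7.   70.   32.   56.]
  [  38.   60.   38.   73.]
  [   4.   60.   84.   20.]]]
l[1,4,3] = -27.0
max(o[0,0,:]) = 81.0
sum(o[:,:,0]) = 26.0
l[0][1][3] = 26.0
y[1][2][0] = 80.0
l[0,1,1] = -98.0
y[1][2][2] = 22.0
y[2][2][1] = 60.0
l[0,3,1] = -60.0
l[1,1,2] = 77.0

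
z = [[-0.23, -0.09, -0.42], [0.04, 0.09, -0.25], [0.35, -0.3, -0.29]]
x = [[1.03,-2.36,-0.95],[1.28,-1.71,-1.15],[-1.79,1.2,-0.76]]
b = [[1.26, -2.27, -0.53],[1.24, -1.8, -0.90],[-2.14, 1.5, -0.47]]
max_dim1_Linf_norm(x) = 2.36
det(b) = -1.87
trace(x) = -1.44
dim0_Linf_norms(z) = [0.35, 0.3, 0.42]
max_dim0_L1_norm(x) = 5.27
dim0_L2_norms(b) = [2.78, 3.26, 1.15]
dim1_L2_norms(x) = [2.74, 2.43, 2.29]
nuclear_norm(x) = 6.05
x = z + b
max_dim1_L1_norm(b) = 4.11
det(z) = 0.05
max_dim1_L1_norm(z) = 0.94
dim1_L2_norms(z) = [0.49, 0.27, 0.54]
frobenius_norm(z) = 0.78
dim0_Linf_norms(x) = [1.79, 2.36, 1.15]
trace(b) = -1.01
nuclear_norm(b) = 5.86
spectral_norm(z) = 0.61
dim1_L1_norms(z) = [0.74, 0.38, 0.94]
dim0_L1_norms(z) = [0.62, 0.48, 0.96]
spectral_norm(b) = 4.23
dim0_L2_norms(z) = [0.42, 0.33, 0.57]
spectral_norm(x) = 3.98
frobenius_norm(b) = 4.43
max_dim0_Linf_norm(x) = 2.36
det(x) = -2.95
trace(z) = -0.43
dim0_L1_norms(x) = [4.1, 5.27, 2.86]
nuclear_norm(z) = 1.24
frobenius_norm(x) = 4.32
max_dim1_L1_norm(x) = 4.34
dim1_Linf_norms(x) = [2.36, 1.71, 1.79]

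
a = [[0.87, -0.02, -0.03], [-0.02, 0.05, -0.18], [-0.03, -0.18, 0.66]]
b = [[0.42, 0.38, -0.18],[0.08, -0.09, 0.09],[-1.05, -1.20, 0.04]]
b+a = [[1.29, 0.36, -0.21], [0.06, -0.04, -0.09], [-1.08, -1.38, 0.7]]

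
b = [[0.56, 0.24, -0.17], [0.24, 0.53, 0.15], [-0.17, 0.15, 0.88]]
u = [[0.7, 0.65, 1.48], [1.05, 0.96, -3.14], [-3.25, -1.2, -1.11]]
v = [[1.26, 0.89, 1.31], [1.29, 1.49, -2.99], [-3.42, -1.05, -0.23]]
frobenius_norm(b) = 1.26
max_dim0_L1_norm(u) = 5.73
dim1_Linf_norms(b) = [0.56, 0.53, 0.88]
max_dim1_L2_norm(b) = 0.91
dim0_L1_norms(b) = [0.97, 0.92, 1.2]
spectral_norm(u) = 3.89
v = b + u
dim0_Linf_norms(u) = [3.25, 1.2, 3.14]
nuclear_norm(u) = 7.96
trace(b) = 1.97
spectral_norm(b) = 0.96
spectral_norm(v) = 4.35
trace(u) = 0.55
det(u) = 6.76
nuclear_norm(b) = 1.97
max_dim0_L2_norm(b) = 0.91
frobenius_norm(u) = 5.31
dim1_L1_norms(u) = [2.83, 5.15, 5.56]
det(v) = 9.88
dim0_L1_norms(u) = [5.0, 2.81, 5.73]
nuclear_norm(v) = 8.27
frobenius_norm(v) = 5.46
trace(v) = 2.52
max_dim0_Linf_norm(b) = 0.88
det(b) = 0.17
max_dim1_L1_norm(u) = 5.56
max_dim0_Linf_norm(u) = 3.25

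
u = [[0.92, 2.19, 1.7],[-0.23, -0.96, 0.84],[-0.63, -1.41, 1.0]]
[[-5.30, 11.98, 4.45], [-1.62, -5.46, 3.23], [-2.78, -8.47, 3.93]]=u @[[3.7, 1.80, 0.19], [-1.73, 4.97, -0.57], [-2.89, -0.33, 3.25]]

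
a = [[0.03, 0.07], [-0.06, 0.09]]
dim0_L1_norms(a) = [0.09, 0.16]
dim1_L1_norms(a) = [0.1, 0.15]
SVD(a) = [[0.48,0.88], [0.88,-0.48]] @ diag([0.11887284271626178, 0.05804521741327956]) @ [[-0.32,0.95], [0.95,0.32]]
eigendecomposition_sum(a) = [[0.01+0.04j, (0.04-0.04j)], [-0.03+0.03j, 0.05+0.01j]] + [[(0.01-0.04j), 0.04+0.04j],[(-0.03-0.03j), 0.05-0.01j]]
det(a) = 0.01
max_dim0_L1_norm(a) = 0.16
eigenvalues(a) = [(0.06+0.06j), (0.06-0.06j)]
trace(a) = 0.12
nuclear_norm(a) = 0.18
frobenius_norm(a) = 0.13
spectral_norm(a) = 0.12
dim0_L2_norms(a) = [0.07, 0.11]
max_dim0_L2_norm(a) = 0.11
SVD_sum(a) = [[-0.02, 0.05], [-0.03, 0.10]] + [[0.05, 0.02], [-0.03, -0.01]]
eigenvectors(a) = [[0.73+0.00j, (0.73-0j)], [(0.31+0.6j), (0.31-0.6j)]]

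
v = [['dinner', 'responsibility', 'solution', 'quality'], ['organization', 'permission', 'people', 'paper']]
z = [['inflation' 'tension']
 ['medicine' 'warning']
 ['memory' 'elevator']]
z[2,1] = 'elevator'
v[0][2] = 'solution'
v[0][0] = 'dinner'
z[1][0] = 'medicine'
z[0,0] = 'inflation'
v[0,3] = 'quality'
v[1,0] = 'organization'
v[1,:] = ['organization', 'permission', 'people', 'paper']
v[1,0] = 'organization'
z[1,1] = 'warning'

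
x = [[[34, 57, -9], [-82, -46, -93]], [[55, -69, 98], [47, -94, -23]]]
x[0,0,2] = -9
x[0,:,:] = [[34, 57, -9], [-82, -46, -93]]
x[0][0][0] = 34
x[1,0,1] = -69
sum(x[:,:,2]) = -27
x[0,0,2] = -9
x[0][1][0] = -82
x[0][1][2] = -93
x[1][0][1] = -69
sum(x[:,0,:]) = 166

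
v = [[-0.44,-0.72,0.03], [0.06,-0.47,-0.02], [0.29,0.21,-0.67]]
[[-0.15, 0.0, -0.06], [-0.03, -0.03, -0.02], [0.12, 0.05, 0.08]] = v@[[0.20, -0.11, 0.04], [0.09, 0.06, 0.05], [-0.07, -0.1, -0.09]]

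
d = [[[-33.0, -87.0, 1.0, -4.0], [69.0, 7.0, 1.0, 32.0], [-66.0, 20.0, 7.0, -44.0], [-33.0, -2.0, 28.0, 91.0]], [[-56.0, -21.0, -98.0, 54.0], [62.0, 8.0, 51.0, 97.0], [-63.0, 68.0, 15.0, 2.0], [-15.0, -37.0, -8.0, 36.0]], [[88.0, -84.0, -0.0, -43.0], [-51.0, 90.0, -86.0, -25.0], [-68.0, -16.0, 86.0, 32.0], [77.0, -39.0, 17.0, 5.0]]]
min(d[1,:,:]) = -98.0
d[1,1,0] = 62.0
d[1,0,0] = -56.0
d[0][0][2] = 1.0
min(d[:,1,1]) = 7.0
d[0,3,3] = 91.0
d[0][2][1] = 20.0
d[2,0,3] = -43.0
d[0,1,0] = 69.0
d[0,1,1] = 7.0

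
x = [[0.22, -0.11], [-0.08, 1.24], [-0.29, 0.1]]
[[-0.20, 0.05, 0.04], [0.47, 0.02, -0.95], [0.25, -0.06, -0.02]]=x@[[-0.75, 0.23, -0.19], [0.33, 0.03, -0.78]]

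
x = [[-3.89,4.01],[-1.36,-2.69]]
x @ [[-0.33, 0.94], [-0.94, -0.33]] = [[-2.49, -4.98], [2.98, -0.39]]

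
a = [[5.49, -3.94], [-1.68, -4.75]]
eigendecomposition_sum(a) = [[5.78,-2.1], [-0.89,0.32]] + [[-0.29, -1.84], [-0.79, -5.07]]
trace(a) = 0.74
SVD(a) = [[-0.93, -0.37],[-0.37, 0.93]] @ diag([7.029452726210936, 4.651386284750562]) @ [[-0.64, 0.77], [-0.77, -0.64]]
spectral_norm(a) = 7.03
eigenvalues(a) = [6.1, -5.36]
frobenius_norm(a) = 8.43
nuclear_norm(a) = 11.68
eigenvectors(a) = [[0.99,0.34], [-0.15,0.94]]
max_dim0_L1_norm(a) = 8.69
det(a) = -32.70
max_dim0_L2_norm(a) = 6.17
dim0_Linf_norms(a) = [5.49, 4.75]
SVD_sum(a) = [[4.17, -5.03], [1.65, -1.99]] + [[1.32,1.09], [-3.33,-2.76]]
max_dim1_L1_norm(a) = 9.43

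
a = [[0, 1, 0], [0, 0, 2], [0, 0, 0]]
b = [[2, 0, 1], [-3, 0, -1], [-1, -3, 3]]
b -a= [[2, -1, 1], [-3, 0, -3], [-1, -3, 3]]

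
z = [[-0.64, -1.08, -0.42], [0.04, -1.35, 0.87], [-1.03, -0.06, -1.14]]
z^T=[[-0.64, 0.04, -1.03], [-1.08, -1.35, -0.06], [-0.42, 0.87, -1.14]]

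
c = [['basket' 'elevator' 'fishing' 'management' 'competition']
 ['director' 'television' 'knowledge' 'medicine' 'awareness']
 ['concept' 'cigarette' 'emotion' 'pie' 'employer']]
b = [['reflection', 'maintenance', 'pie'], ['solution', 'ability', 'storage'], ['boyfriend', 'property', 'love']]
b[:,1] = ['maintenance', 'ability', 'property']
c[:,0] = ['basket', 'director', 'concept']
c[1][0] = 'director'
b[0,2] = 'pie'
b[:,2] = ['pie', 'storage', 'love']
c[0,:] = ['basket', 'elevator', 'fishing', 'management', 'competition']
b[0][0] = 'reflection'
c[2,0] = 'concept'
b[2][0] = 'boyfriend'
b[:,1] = ['maintenance', 'ability', 'property']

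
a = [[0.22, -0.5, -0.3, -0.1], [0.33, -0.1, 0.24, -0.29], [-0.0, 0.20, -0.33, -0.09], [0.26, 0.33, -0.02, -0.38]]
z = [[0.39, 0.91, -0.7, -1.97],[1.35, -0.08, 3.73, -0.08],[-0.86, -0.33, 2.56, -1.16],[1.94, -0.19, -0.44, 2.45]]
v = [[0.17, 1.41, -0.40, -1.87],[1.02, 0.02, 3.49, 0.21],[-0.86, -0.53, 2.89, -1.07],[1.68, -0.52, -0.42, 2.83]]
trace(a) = -0.59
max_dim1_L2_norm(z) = 3.97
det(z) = 2.24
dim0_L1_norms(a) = [0.81, 1.13, 0.89, 0.86]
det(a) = 0.00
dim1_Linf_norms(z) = [1.97, 3.73, 2.56, 2.45]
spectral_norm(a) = 0.68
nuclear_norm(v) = 10.46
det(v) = 1.30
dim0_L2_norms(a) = [0.47, 0.64, 0.51, 0.5]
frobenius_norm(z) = 6.31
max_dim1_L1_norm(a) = 1.12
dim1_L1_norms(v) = [3.85, 4.74, 5.35, 5.45]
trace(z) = 5.32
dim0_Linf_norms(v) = [1.68, 1.41, 3.49, 2.83]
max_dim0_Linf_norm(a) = 0.5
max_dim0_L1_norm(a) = 1.13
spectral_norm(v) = 4.68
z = v + a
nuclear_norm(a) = 1.83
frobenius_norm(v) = 6.38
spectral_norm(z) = 4.70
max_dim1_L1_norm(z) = 5.24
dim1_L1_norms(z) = [3.97, 5.24, 4.91, 5.02]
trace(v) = 5.91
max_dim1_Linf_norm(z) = 3.73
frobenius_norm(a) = 1.07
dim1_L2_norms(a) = [0.63, 0.51, 0.4, 0.57]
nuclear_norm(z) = 10.43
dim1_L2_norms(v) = [2.38, 3.64, 3.24, 3.36]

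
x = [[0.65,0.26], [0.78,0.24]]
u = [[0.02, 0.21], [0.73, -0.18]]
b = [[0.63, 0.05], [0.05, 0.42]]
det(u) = -0.16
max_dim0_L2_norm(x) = 1.02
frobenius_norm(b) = 0.76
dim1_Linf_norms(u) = [0.21, 0.73]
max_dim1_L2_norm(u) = 0.75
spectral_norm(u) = 0.75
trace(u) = -0.16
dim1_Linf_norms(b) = [0.63, 0.42]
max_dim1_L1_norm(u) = 0.91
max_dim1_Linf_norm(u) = 0.73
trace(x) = 0.89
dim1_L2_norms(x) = [0.7, 0.82]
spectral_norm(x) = 1.07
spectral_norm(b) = 0.64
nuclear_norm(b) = 1.05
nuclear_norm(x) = 1.12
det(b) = 0.26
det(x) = -0.05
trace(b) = 1.05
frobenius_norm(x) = 1.08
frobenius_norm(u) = 0.78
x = u + b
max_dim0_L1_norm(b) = 0.68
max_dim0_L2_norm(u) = 0.73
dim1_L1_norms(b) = [0.68, 0.47]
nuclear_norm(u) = 0.96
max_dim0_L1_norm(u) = 0.75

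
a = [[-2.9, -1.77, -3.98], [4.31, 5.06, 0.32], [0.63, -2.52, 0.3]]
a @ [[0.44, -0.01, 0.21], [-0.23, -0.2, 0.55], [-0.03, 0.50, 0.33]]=[[-0.75, -1.61, -2.90], [0.72, -0.90, 3.79], [0.85, 0.65, -1.15]]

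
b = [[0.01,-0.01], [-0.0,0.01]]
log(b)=[[-4.61, -1.0],[0.0, -4.61]]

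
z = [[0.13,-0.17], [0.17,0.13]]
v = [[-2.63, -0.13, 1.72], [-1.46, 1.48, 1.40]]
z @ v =[[-0.09, -0.27, -0.01], [-0.64, 0.17, 0.47]]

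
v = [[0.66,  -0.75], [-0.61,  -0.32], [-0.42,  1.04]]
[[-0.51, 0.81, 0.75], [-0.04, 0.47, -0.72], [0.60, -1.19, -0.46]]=v @[[-0.2, -0.14, 1.17], [0.50, -1.20, 0.03]]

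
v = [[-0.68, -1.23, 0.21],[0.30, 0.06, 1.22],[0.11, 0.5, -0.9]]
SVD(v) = [[-0.63, 0.69, 0.35], [-0.49, -0.71, 0.52], [0.60, 0.16, 0.78]] @ diag([1.6838833829592919, 1.3557250689431266, 0.006803677882405414]) @ [[0.21,0.62,-0.75],  [-0.49,-0.6,-0.63],  [0.85,-0.50,-0.18]]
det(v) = -0.02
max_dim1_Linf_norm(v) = 1.23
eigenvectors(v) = [[(-0.88+0j), -0.88-0.00j, (-0.77+0j)], [0.45+0.04j, 0.45-0.04j, (-0.32+0j)], [(0.16+0.02j), 0.16-0.02j, (0.55+0j)]]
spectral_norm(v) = 1.68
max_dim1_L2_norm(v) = 1.42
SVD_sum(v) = [[-0.22,-0.67,0.8], [-0.17,-0.51,0.62], [0.21,0.63,-0.76]] + [[-0.46, -0.56, -0.59], [0.47, 0.57, 0.61], [-0.11, -0.13, -0.14]] + [[0.00, -0.00, -0.00], [0.0, -0.0, -0.0], [0.0, -0.0, -0.0]]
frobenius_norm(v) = 2.16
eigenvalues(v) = [(-0.09+0.06j), (-0.09-0.06j), (-1.34+0j)]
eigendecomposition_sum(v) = [[(-0.34-0.42j), (-0.34-0.56j), (-0.66-0.9j)], [0.15+0.23j, (0.14+0.3j), (0.29+0.49j)], [(0.05+0.08j), (0.05+0.11j), 0.10+0.18j]] + [[-0.34+0.42j, -0.34+0.56j, (-0.66+0.9j)], [(0.15-0.23j), (0.14-0.3j), 0.29-0.49j], [(0.05-0.08j), (0.05-0.11j), 0.10-0.18j]] + [[-0.00-0.00j, -0.55-0.00j, (1.54-0j)], [-0.00-0.00j, -0.23-0.00j, 0.64-0.00j], [0j, 0.40+0.00j, (-1.11+0j)]]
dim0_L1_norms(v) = [1.09, 1.79, 2.33]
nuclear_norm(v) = 3.05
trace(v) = -1.52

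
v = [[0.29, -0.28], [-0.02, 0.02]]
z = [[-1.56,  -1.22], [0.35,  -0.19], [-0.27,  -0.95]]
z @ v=[[-0.43, 0.41], [0.11, -0.1], [-0.06, 0.06]]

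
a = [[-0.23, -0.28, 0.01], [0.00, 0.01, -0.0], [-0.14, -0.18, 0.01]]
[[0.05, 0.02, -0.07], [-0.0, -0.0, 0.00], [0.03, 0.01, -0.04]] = a @ [[0.06,  0.0,  0.14], [-0.22,  -0.06,  0.12], [-0.03,  -0.01,  -0.01]]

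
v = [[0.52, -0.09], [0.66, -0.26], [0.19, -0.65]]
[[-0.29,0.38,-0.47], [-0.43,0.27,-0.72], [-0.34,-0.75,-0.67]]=v @[[-0.5, 0.98, -0.77], [0.37, 1.44, 0.81]]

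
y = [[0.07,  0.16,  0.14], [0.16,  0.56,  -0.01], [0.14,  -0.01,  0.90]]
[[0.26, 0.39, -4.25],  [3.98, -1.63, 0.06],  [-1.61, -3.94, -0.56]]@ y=[[-0.51, 0.30, -3.79],[0.03, -0.28, 0.63],[-0.82, -2.46, -0.69]]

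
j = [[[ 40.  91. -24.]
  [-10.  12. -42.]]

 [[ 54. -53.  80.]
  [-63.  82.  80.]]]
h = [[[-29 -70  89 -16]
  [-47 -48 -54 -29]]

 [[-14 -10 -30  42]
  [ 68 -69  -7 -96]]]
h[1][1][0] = 68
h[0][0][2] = 89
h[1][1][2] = -7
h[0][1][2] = -54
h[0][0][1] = -70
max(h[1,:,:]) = 68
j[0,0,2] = -24.0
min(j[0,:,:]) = -42.0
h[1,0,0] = -14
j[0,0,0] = 40.0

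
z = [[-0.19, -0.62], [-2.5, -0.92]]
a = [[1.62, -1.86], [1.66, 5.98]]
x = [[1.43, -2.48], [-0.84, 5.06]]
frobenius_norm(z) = 2.74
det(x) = 5.15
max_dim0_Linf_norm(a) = 5.98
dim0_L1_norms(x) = [2.27, 7.54]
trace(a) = 7.60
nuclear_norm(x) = 6.69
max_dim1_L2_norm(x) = 5.13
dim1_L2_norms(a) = [2.47, 6.21]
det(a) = 12.78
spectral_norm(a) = 6.37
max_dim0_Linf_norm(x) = 5.06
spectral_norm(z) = 2.69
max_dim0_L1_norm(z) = 2.69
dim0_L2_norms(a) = [2.32, 6.26]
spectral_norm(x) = 5.81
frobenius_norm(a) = 6.68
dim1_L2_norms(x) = [2.86, 5.13]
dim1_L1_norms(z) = [0.81, 3.42]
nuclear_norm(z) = 3.20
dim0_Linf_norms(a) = [1.66, 5.98]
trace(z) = -1.11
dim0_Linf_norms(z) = [2.5, 0.92]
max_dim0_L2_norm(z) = 2.51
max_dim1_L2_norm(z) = 2.66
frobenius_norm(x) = 5.87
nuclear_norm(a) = 8.38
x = z + a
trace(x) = 6.49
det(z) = -1.38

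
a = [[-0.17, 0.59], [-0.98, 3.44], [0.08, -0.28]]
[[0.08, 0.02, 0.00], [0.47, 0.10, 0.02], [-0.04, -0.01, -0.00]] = a @ [[1.24,-0.59,0.23],[0.49,-0.14,0.07]]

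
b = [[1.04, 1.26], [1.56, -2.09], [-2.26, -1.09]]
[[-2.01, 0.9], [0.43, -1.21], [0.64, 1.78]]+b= [[-0.97, 2.16], [1.99, -3.3], [-1.62, 0.69]]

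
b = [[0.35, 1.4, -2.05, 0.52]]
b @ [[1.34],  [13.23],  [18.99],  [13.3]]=[[-13.02]]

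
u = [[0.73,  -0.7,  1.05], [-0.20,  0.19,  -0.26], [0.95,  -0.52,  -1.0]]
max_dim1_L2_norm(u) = 1.47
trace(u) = -0.08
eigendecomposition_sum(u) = [[-0.23, 0.07, 0.55], [0.05, -0.02, -0.13], [0.51, -0.17, -1.23]] + [[0.96, -0.78, 0.50], [-0.25, 0.21, -0.13], [0.44, -0.35, 0.23]] + [[0.0, 0.0, 0.0], [0.0, 0.00, 0.00], [0.0, 0.00, 0.0]]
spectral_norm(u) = 1.51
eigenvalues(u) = [-1.47, 1.39, 0.0]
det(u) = -0.00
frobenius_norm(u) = 2.11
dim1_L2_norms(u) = [1.46, 0.38, 1.47]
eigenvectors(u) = [[-0.4, -0.89, 0.58], [0.09, 0.23, 0.80], [0.91, -0.4, 0.13]]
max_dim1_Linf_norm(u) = 1.05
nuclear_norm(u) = 2.98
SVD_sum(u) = [[0.85,-0.76,0.88], [-0.22,0.20,-0.23], [0.13,-0.12,0.14]] + [[-0.12, 0.06, 0.17], [0.02, -0.01, -0.03], [0.82, -0.4, -1.14]] + [[0.00, 0.00, 0.00], [0.00, 0.0, 0.0], [0.00, 0.00, 0.00]]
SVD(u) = [[-0.96, 0.15, -0.25], [0.25, -0.03, -0.97], [-0.15, -0.99, -0.01]] @ diag([1.506962343282089, 1.473451655753187, 0.0021711950503856413]) @ [[-0.59,0.53,-0.61],  [-0.56,0.28,0.78],  [-0.58,-0.80,-0.13]]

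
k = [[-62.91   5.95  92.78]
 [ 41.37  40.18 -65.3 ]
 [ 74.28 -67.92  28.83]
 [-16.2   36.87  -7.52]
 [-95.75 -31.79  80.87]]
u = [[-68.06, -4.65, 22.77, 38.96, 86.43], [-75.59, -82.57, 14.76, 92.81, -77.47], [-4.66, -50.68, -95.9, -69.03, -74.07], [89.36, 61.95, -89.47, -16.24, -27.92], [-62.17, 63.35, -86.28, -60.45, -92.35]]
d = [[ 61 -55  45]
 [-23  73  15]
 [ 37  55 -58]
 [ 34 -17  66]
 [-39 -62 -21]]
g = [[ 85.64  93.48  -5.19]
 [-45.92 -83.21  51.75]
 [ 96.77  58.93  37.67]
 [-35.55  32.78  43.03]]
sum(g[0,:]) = 173.93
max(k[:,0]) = 74.28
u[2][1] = -50.68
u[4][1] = 63.35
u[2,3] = -69.03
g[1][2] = 51.75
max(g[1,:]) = 51.75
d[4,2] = -21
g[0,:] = [85.64, 93.48, -5.19]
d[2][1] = 55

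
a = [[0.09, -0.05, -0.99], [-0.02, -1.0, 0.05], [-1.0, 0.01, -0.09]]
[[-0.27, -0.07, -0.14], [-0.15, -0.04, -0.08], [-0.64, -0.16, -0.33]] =a @[[0.61,0.15,0.32], [0.15,0.04,0.08], [0.32,0.08,0.17]]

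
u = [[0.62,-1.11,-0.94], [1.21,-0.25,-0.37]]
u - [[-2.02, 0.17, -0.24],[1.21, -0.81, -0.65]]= [[2.64, -1.28, -0.70], [0.0, 0.56, 0.28]]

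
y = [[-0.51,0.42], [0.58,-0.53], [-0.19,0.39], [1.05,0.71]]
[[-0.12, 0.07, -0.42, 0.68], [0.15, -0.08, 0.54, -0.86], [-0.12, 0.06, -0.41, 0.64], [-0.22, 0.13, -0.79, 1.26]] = y @ [[-0.01,0.01,-0.04,0.06], [-0.3,0.17,-1.06,1.68]]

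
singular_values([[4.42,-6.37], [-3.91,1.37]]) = [8.51, 2.22]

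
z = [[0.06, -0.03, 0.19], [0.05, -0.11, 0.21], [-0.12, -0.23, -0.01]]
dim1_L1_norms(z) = [0.28, 0.37, 0.36]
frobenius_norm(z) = 0.41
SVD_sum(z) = [[0.02, -0.10, 0.15], [0.02, -0.13, 0.2], [0.01, -0.06, 0.09]] + [[0.05,  0.07,  0.04], [0.02,  0.03,  0.02], [-0.13,  -0.17,  -0.1]] + [[-0.01, 0.0, 0.0],[0.01, -0.0, -0.00],[-0.00, 0.0, 0.0]]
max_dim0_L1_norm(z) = 0.41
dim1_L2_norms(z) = [0.2, 0.24, 0.26]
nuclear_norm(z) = 0.59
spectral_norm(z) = 0.32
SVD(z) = [[-0.56,-0.36,-0.74], [-0.75,-0.15,0.64], [-0.35,0.92,-0.19]] @ diag([0.31800178054282346, 0.25578767053541673, 0.012146405791796983]) @ [[-0.09, 0.56, -0.82], [-0.55, -0.72, -0.43], [0.83, -0.41, -0.37]]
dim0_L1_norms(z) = [0.23, 0.37, 0.41]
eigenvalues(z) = [(-0.02+0j), (-0.02+0.26j), (-0.02-0.26j)]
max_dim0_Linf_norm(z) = 0.23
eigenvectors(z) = [[0.81+0.00j, (-0.09-0.48j), (-0.09+0.48j)],[-0.43+0.00j, 0.09-0.52j, 0.09+0.52j],[(-0.39+0j), 0.69+0.00j, 0.69-0.00j]]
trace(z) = -0.06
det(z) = -0.00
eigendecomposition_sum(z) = [[-0.01-0.00j, (0.01-0j), (-0+0j)], [(0.01+0j), (-0.01+0j), 0.00-0.00j], [0.01+0.00j, -0.00+0.00j, 0.00-0.00j]] + [[(0.04+0.04j), -0.02+0.08j, (0.1-0.01j)],[0.02+0.05j, (-0.05+0.08j), (0.1+0.02j)],[(-0.06+0.04j), (-0.11-0.05j), -0.01+0.14j]] + [[(0.04-0.04j), (-0.02-0.08j), (0.1+0.01j)], [0.02-0.05j, (-0.05-0.08j), 0.10-0.02j], [-0.06-0.04j, -0.11+0.05j, -0.01-0.14j]]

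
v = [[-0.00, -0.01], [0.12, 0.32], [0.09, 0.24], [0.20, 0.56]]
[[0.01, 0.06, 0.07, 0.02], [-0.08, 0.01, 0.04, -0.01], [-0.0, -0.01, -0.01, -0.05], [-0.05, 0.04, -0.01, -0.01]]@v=[[0.02, 0.05],[0.00, 0.01],[-0.01, -0.03],[0.0, 0.01]]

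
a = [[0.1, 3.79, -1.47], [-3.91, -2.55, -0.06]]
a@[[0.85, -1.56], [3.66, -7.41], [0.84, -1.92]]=[[12.72, -25.42],[-12.71, 25.11]]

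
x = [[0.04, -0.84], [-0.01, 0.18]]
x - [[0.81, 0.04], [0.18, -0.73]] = [[-0.77, -0.88], [-0.19, 0.91]]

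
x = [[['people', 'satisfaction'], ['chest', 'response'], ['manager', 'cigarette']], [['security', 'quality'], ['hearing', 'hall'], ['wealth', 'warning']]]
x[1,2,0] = 'wealth'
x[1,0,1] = 'quality'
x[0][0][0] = 'people'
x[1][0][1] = 'quality'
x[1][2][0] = 'wealth'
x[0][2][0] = 'manager'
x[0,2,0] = 'manager'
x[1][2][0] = 'wealth'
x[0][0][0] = 'people'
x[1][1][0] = 'hearing'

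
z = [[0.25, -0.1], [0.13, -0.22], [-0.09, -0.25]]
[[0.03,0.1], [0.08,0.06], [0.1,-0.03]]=z @ [[-0.04, 0.39], [-0.4, -0.02]]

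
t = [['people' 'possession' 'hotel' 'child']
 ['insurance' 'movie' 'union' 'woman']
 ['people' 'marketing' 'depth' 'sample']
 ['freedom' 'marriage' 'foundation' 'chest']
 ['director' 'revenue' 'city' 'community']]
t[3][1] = 'marriage'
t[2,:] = ['people', 'marketing', 'depth', 'sample']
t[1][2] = 'union'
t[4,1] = 'revenue'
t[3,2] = 'foundation'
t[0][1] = 'possession'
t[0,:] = ['people', 'possession', 'hotel', 'child']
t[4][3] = 'community'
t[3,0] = 'freedom'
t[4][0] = 'director'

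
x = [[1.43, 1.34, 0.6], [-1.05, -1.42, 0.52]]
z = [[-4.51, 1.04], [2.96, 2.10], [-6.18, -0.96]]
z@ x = [[-7.54, -7.52, -2.17],[2.03, 0.98, 2.87],[-7.83, -6.92, -4.21]]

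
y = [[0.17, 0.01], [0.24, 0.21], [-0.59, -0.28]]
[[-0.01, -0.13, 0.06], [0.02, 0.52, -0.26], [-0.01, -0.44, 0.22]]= y@[[-0.04, -0.95, 0.48], [0.13, 3.56, -1.80]]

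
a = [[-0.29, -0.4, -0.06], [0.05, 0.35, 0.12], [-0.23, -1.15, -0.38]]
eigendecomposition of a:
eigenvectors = [[-0.51, -0.31, -0.3], [0.22, 0.26, 0.37], [-0.83, -0.91, -0.88]]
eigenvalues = [-0.21, -0.13, 0.02]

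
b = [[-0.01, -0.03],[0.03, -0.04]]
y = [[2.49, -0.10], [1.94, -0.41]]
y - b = [[2.50, -0.07], [1.91, -0.37]]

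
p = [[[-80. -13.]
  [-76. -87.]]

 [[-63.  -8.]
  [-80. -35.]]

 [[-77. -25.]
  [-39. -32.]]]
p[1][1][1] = -35.0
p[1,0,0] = -63.0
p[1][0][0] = -63.0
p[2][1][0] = -39.0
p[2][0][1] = -25.0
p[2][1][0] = -39.0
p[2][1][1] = -32.0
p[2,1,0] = -39.0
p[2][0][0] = -77.0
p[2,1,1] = -32.0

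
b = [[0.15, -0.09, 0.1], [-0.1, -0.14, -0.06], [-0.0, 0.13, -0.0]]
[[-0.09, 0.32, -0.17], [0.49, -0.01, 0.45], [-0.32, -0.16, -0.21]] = b@ [[4.34,5.71,-3.85], [-2.48,-1.25,-1.62], [-9.68,-6.46,2.62]]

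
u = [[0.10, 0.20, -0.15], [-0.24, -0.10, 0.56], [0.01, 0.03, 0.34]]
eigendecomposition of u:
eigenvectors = [[(-0.36-0.59j), (-0.36+0.59j), 0.16+0.00j],[(0.73+0j), (0.73-0j), 0.72+0.00j],[(-0.05-0.01j), (-0.05+0.01j), 0.68+0.00j]]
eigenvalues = [(-0.02+0.19j), (-0.02-0.19j), (0.37+0j)]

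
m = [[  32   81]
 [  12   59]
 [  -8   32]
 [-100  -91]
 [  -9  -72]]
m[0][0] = 32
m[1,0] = 12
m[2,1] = 32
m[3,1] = -91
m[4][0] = -9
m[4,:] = [-9, -72]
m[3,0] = -100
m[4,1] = -72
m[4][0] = -9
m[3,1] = -91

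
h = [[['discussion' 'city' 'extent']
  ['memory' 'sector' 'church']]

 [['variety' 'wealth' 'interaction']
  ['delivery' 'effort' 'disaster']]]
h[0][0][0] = 'discussion'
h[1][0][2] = 'interaction'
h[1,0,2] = 'interaction'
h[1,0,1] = 'wealth'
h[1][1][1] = 'effort'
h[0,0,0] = 'discussion'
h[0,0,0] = 'discussion'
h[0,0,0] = 'discussion'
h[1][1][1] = 'effort'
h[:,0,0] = ['discussion', 'variety']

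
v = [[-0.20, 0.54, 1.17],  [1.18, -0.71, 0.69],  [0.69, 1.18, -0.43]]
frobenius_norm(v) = 2.48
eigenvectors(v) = [[(0.61+0j), (-0.39-0.36j), (-0.39+0.36j)], [0.54+0.00j, -0.29+0.45j, -0.29-0.45j], [(0.58+0j), (0.66+0j), (0.66-0j)]]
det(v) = 2.84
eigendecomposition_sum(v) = [[(0.53+0j), 0.42-0.00j, (0.51+0j)], [0.47+0.00j, (0.37-0j), (0.44+0j)], [(0.51+0j), (0.4-0j), 0.48+0.00j]] + [[(-0.37+0.29j), (0.06-0.53j), 0.33+0.18j], [(0.36+0.32j), (-0.54+0.03j), 0.12-0.36j], [(0.09-0.57j), 0.39+0.53j, -0.46+0.11j]] + [[(-0.37-0.29j), 0.06+0.53j, 0.33-0.18j], [(0.36-0.32j), -0.54-0.03j, (0.12+0.36j)], [(0.09+0.57j), 0.39-0.53j, -0.46-0.11j]]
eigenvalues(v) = [(1.38+0j), (-1.36+0.44j), (-1.36-0.44j)]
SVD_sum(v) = [[0.11, -0.2, 0.18], [0.53, -0.93, 0.86], [-0.31, 0.54, -0.50]] + [[0.37, 0.34, 0.14], [0.4, 0.37, 0.15], [0.81, 0.74, 0.30]] + [[-0.68, 0.40, 0.85], [0.25, -0.15, -0.32], [0.19, -0.11, -0.23]]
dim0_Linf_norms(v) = [1.18, 1.18, 1.17]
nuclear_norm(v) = 4.27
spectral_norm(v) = 1.61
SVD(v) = [[0.18, 0.38, 0.91],  [0.85, 0.41, -0.34],  [-0.50, 0.83, -0.25]] @ diag([1.612564086831163, 1.376375768943689, 1.2773906248783278]) @ [[0.39, -0.68, 0.63], [0.71, 0.65, 0.27], [-0.59, 0.34, 0.73]]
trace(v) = -1.34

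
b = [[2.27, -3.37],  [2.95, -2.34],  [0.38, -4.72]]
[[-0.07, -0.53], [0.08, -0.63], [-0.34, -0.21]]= b @ [[0.09, -0.19], [0.08, 0.03]]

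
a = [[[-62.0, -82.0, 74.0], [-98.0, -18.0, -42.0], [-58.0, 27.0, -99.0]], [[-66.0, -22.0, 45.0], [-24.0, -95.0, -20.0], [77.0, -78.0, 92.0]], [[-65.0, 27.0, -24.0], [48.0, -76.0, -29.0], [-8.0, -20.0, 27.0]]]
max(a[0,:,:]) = 74.0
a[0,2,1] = 27.0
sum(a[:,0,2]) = 95.0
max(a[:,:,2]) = 92.0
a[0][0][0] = -62.0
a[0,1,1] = -18.0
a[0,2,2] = -99.0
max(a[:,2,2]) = 92.0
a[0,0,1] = -82.0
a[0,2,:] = [-58.0, 27.0, -99.0]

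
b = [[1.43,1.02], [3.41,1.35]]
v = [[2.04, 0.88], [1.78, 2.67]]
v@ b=[[5.92, 3.27], [11.65, 5.42]]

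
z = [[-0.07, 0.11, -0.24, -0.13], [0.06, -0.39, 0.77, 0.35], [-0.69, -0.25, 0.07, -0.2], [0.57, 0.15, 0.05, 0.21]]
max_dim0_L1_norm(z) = 1.39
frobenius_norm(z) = 1.39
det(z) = 0.00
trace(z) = -0.18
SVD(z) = [[-0.25, 0.18, -0.93, 0.19],[0.66, -0.68, -0.27, 0.16],[-0.51, -0.59, -0.11, -0.62],[0.50, 0.39, -0.21, -0.74]] @ diag([1.0061431467265132, 0.9631998585848518, 0.0046722755335110114, 0.0004129875665446902]) @ [[0.69, -0.08, 0.55, 0.47],[0.6, 0.51, -0.61, -0.07],[-0.01, -0.59, -0.56, 0.58],[-0.41, 0.62, 0.05, 0.66]]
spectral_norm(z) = 1.01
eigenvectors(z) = [[0.31+0.00j, -0.13-0.02j, (-0.13+0.02j), -0.41+0.00j], [(-0.95+0j), 0.69+0.00j, (0.69-0j), 0.63+0.00j], [-0.09+0.00j, (0.59+0.08j), 0.59-0.08j, (0.05+0j)], [(-0.05+0j), (-0.38-0.07j), (-0.38+0.07j), (0.66+0j)]]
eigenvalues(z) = [(-0.31+0j), (0.07+0.05j), (0.07-0.05j), (-0+0j)]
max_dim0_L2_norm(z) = 0.9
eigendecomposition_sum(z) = [[-0.25+0.00j,  (0.05-0j),  -0.24-0.00j,  (-0.19+0j)], [0.78-0.00j,  -0.17+0.00j,  0.75+0.00j,  0.59-0.00j], [0.08-0.00j,  -0.02+0.00j,  (0.07+0j),  (0.06-0j)], [0.04-0.00j,  (-0.01+0j),  (0.04+0j),  0.03-0.00j]] + [[(0.09-0.11j), 0.03-0.03j, -0.02j, (0.03-0.04j)],[(-0.36+0.66j), (-0.11+0.19j), 0.01+0.10j, (-0.12+0.22j)],[(-0.38+0.52j), -0.12+0.15j, -0.00+0.08j, (-0.13+0.18j)],[0.26-0.32j, (0.08-0.09j), -0.05j, (0.09-0.11j)]] + [[0.09+0.11j, 0.03+0.03j, 0.00+0.02j, 0.03+0.04j], [-0.36-0.66j, -0.11-0.19j, 0.01-0.10j, -0.12-0.22j], [-0.38-0.52j, -0.12-0.15j, (-0-0.08j), -0.13-0.18j], [(0.26+0.32j), 0.08+0.09j, 0.00+0.05j, (0.09+0.11j)]] + [[(-0-0j), (-0-0j), 0.00-0.00j, -0j], [0.00+0.00j, 0.00+0.00j, -0.00+0.00j, (-0+0j)], [0j, 0j, -0.00+0.00j, (-0+0j)], [0j, 0j, (-0+0j), (-0+0j)]]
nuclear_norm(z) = 1.97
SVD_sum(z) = [[-0.17, 0.02, -0.14, -0.12], [0.45, -0.05, 0.36, 0.31], [-0.35, 0.04, -0.28, -0.24], [0.35, -0.04, 0.28, 0.24]] + [[0.10, 0.09, -0.10, -0.01], [-0.39, -0.34, 0.41, 0.04], [-0.34, -0.29, 0.35, 0.04], [0.22, 0.19, -0.23, -0.02]] + [[0.0, 0.0, 0.00, -0.00], [0.00, 0.0, 0.00, -0.00], [0.00, 0.00, 0.00, -0.00], [0.00, 0.0, 0.00, -0.0]] + [[-0.00, 0.0, 0.0, 0.00], [-0.00, 0.0, 0.00, 0.0], [0.0, -0.0, -0.00, -0.00], [0.0, -0.0, -0.0, -0.0]]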